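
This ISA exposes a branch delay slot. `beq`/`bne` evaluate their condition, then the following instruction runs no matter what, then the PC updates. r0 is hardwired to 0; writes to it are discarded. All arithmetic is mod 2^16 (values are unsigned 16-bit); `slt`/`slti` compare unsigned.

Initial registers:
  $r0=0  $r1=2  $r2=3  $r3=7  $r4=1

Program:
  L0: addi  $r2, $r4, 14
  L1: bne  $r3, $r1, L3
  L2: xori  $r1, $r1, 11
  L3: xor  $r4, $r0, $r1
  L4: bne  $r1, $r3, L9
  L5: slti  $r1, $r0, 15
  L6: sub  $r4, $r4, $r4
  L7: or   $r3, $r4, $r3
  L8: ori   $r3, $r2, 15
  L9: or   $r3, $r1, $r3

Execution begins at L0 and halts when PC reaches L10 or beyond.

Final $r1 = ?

PC=0  addi  $r2, $r4, 14     | $r0=0 $r1=2 $r2=15 $r3=7 $r4=1
PC=1  bne  $r3, $r1, L3      | $r0=0 $r1=2 $r2=15 $r3=7 $r4=1  [TAKEN]
PC=2  xori  $r1, $r1, 11     | $r0=0 $r1=9 $r2=15 $r3=7 $r4=1
PC=3  xor  $r4, $r0, $r1     | $r0=0 $r1=9 $r2=15 $r3=7 $r4=9
PC=4  bne  $r1, $r3, L9      | $r0=0 $r1=9 $r2=15 $r3=7 $r4=9  [TAKEN]
PC=5  slti  $r1, $r0, 15     | $r0=0 $r1=1 $r2=15 $r3=7 $r4=9
PC=9  or   $r3, $r1, $r3     | $r0=0 $r1=1 $r2=15 $r3=7 $r4=9

1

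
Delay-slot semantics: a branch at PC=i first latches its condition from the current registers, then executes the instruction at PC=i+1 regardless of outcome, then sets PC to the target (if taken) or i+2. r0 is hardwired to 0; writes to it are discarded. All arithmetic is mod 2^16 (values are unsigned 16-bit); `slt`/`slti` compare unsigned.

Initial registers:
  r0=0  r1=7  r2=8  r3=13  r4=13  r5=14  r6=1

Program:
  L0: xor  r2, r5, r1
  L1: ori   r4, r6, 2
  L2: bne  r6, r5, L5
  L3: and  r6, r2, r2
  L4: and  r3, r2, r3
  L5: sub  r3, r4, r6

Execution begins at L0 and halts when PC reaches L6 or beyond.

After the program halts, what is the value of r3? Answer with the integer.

65530

  step pc=0: xor  r2, r5, r1  regs=(0,7,9,13,13,14,1)
  step pc=1: ori   r4, r6, 2  regs=(0,7,9,13,3,14,1)
  step pc=2: bne  r6, r5, L5  cond=T  regs=(0,7,9,13,3,14,1)
  step pc=3: and  r6, r2, r2  regs=(0,7,9,13,3,14,9)
  step pc=5: sub  r3, r4, r6  regs=(0,7,9,65530,3,14,9)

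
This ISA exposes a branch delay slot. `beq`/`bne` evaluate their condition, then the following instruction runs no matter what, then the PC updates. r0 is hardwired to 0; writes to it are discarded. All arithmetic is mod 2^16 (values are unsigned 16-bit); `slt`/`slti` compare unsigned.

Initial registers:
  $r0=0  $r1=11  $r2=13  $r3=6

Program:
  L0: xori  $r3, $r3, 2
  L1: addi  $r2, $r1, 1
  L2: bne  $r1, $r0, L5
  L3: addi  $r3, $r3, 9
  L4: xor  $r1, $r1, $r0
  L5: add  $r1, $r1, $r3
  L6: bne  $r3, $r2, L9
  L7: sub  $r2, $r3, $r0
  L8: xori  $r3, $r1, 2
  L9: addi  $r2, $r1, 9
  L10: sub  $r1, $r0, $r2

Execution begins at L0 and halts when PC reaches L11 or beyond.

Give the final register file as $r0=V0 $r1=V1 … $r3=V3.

PC=0  xori  $r3, $r3, 2      | $r0=0 $r1=11 $r2=13 $r3=4
PC=1  addi  $r2, $r1, 1      | $r0=0 $r1=11 $r2=12 $r3=4
PC=2  bne  $r1, $r0, L5      | $r0=0 $r1=11 $r2=12 $r3=4  [TAKEN]
PC=3  addi  $r3, $r3, 9      | $r0=0 $r1=11 $r2=12 $r3=13
PC=5  add  $r1, $r1, $r3     | $r0=0 $r1=24 $r2=12 $r3=13
PC=6  bne  $r3, $r2, L9      | $r0=0 $r1=24 $r2=12 $r3=13  [TAKEN]
PC=7  sub  $r2, $r3, $r0     | $r0=0 $r1=24 $r2=13 $r3=13
PC=9  addi  $r2, $r1, 9      | $r0=0 $r1=24 $r2=33 $r3=13
PC=10 sub  $r1, $r0, $r2     | $r0=0 $r1=65503 $r2=33 $r3=13

$r0=0 $r1=65503 $r2=33 $r3=13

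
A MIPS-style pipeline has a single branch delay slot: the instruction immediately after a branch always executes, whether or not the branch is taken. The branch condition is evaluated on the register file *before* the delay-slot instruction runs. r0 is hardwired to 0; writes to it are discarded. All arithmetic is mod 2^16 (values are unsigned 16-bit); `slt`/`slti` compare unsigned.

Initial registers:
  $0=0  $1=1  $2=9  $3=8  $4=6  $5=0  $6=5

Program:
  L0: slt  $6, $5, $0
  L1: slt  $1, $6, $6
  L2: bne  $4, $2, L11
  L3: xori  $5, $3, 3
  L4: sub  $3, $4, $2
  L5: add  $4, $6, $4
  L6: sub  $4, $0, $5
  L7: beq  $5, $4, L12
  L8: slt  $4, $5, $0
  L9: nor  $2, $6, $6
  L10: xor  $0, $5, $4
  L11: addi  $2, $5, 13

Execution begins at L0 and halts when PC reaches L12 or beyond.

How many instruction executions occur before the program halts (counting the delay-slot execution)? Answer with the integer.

5

#0 slt  $6, $5, $0 ; 0/1/9/8/6/0/0
#1 slt  $1, $6, $6 ; 0/0/9/8/6/0/0
#2 bne  $4, $2, L11 ; 0/0/9/8/6/0/0 ; →target
#3 xori  $5, $3, 3 ; 0/0/9/8/6/11/0
#11 addi  $2, $5, 13 ; 0/0/24/8/6/11/0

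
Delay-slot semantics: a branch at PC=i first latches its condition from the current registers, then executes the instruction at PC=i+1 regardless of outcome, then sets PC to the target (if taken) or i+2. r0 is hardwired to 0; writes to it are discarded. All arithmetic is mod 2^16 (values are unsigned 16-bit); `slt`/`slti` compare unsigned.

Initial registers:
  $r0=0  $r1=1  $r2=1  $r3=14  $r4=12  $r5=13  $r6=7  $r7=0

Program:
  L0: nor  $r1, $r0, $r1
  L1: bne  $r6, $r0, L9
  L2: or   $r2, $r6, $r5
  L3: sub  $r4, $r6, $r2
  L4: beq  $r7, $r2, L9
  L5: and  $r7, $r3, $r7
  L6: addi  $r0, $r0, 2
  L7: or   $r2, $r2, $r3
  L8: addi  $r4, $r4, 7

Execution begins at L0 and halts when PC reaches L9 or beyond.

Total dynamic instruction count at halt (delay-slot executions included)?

PC=0  nor  $r1, $r0, $r1     | $r0=0 $r1=65534 $r2=1 $r3=14 $r4=12 $r5=13 $r6=7 $r7=0
PC=1  bne  $r6, $r0, L9      | $r0=0 $r1=65534 $r2=1 $r3=14 $r4=12 $r5=13 $r6=7 $r7=0  [TAKEN]
PC=2  or   $r2, $r6, $r5     | $r0=0 $r1=65534 $r2=15 $r3=14 $r4=12 $r5=13 $r6=7 $r7=0

3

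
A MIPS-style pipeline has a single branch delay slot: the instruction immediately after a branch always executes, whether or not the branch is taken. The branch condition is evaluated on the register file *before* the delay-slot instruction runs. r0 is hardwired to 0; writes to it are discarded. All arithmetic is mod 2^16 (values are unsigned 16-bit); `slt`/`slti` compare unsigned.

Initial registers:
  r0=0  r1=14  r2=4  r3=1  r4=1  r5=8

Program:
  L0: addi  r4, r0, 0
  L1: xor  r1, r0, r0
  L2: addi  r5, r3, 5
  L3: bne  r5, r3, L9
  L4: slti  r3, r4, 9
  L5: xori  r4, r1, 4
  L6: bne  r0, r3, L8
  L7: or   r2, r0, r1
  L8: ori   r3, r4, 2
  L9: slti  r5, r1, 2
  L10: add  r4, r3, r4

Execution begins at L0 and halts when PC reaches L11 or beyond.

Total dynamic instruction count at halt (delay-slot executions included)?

7

PC=0  addi  r4, r0, 0        | r0=0 r1=14 r2=4 r3=1 r4=0 r5=8
PC=1  xor  r1, r0, r0        | r0=0 r1=0 r2=4 r3=1 r4=0 r5=8
PC=2  addi  r5, r3, 5        | r0=0 r1=0 r2=4 r3=1 r4=0 r5=6
PC=3  bne  r5, r3, L9        | r0=0 r1=0 r2=4 r3=1 r4=0 r5=6  [TAKEN]
PC=4  slti  r3, r4, 9        | r0=0 r1=0 r2=4 r3=1 r4=0 r5=6
PC=9  slti  r5, r1, 2        | r0=0 r1=0 r2=4 r3=1 r4=0 r5=1
PC=10 add  r4, r3, r4        | r0=0 r1=0 r2=4 r3=1 r4=1 r5=1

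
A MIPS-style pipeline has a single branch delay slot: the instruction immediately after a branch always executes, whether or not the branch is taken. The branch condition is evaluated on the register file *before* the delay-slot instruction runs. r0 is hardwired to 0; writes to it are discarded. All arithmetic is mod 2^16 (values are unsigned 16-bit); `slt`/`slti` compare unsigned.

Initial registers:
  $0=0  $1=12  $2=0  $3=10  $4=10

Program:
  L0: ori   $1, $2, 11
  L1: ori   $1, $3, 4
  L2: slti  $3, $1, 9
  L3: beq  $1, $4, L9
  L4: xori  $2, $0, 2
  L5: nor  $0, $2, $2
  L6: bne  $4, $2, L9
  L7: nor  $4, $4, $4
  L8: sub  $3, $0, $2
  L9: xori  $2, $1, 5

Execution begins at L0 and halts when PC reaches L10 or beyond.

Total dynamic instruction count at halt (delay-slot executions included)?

[0] ori   $1, $2, 11  →  {$0:0, $1:11, $2:0, $3:10, $4:10}
[1] ori   $1, $3, 4  →  {$0:0, $1:14, $2:0, $3:10, $4:10}
[2] slti  $3, $1, 9  →  {$0:0, $1:14, $2:0, $3:0, $4:10}
[3] beq  $1, $4, L9  →  {$0:0, $1:14, $2:0, $3:0, $4:10}  ⟨branch fallthrough⟩
[4] xori  $2, $0, 2  →  {$0:0, $1:14, $2:2, $3:0, $4:10}
[5] nor  $0, $2, $2  →  {$0:0, $1:14, $2:2, $3:0, $4:10}
[6] bne  $4, $2, L9  →  {$0:0, $1:14, $2:2, $3:0, $4:10}  ⟨branch taken⟩
[7] nor  $4, $4, $4  →  {$0:0, $1:14, $2:2, $3:0, $4:65525}
[9] xori  $2, $1, 5  →  {$0:0, $1:14, $2:11, $3:0, $4:65525}

9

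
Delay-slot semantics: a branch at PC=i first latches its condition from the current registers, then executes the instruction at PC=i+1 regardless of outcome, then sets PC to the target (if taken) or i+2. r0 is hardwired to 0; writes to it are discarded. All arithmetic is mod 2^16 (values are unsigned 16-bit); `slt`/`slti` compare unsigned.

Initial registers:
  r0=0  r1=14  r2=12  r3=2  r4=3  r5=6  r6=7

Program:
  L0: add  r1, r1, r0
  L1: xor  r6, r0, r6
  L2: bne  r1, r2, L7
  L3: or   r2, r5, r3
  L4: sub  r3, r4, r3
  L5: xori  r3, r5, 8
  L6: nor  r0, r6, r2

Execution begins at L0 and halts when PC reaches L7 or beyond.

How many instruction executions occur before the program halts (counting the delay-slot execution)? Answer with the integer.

[0] add  r1, r1, r0  →  {r0:0, r1:14, r2:12, r3:2, r4:3, r5:6, r6:7}
[1] xor  r6, r0, r6  →  {r0:0, r1:14, r2:12, r3:2, r4:3, r5:6, r6:7}
[2] bne  r1, r2, L7  →  {r0:0, r1:14, r2:12, r3:2, r4:3, r5:6, r6:7}  ⟨branch taken⟩
[3] or   r2, r5, r3  →  {r0:0, r1:14, r2:6, r3:2, r4:3, r5:6, r6:7}

4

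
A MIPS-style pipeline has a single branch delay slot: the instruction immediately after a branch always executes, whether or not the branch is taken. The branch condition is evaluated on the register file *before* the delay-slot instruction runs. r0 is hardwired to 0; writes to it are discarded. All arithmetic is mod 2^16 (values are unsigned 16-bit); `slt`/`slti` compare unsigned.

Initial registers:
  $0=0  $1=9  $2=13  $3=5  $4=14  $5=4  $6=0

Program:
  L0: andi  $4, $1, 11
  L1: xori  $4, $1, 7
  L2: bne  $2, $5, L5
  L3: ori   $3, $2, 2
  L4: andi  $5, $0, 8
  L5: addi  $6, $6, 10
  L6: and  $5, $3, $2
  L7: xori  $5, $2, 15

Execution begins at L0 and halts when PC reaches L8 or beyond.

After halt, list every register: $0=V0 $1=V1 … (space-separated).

PC=0  andi  $4, $1, 11       | $0=0 $1=9 $2=13 $3=5 $4=9 $5=4 $6=0
PC=1  xori  $4, $1, 7        | $0=0 $1=9 $2=13 $3=5 $4=14 $5=4 $6=0
PC=2  bne  $2, $5, L5        | $0=0 $1=9 $2=13 $3=5 $4=14 $5=4 $6=0  [TAKEN]
PC=3  ori   $3, $2, 2        | $0=0 $1=9 $2=13 $3=15 $4=14 $5=4 $6=0
PC=5  addi  $6, $6, 10       | $0=0 $1=9 $2=13 $3=15 $4=14 $5=4 $6=10
PC=6  and  $5, $3, $2        | $0=0 $1=9 $2=13 $3=15 $4=14 $5=13 $6=10
PC=7  xori  $5, $2, 15       | $0=0 $1=9 $2=13 $3=15 $4=14 $5=2 $6=10

$0=0 $1=9 $2=13 $3=15 $4=14 $5=2 $6=10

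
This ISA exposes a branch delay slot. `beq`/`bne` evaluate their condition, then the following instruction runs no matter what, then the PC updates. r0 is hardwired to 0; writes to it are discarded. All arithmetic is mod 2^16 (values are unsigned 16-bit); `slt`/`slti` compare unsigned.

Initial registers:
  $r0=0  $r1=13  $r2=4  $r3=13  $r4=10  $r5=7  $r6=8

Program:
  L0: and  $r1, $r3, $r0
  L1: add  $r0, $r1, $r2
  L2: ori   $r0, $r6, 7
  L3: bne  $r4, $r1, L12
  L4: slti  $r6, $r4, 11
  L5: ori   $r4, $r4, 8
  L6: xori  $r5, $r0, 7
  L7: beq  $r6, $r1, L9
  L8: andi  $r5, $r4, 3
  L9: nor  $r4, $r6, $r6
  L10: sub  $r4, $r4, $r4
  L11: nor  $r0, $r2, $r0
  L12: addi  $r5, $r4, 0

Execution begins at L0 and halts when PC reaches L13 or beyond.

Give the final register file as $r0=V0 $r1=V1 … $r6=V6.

$r0=0 $r1=0 $r2=4 $r3=13 $r4=10 $r5=10 $r6=1

PC=0  and  $r1, $r3, $r0     | $r0=0 $r1=0 $r2=4 $r3=13 $r4=10 $r5=7 $r6=8
PC=1  add  $r0, $r1, $r2     | $r0=0 $r1=0 $r2=4 $r3=13 $r4=10 $r5=7 $r6=8
PC=2  ori   $r0, $r6, 7      | $r0=0 $r1=0 $r2=4 $r3=13 $r4=10 $r5=7 $r6=8
PC=3  bne  $r4, $r1, L12     | $r0=0 $r1=0 $r2=4 $r3=13 $r4=10 $r5=7 $r6=8  [TAKEN]
PC=4  slti  $r6, $r4, 11     | $r0=0 $r1=0 $r2=4 $r3=13 $r4=10 $r5=7 $r6=1
PC=12 addi  $r5, $r4, 0      | $r0=0 $r1=0 $r2=4 $r3=13 $r4=10 $r5=10 $r6=1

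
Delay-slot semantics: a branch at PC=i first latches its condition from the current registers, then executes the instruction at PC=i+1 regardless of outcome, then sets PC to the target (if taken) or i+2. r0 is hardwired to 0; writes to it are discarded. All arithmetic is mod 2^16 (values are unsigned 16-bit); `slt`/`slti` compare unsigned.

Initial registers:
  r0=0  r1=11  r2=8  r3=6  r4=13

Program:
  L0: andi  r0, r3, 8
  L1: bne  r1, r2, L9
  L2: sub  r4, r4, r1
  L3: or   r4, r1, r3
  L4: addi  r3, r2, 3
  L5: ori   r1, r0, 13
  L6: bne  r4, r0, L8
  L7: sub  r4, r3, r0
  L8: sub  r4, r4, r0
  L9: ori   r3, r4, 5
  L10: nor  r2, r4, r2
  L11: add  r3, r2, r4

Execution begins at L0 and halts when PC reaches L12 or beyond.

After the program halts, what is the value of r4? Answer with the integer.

2

[0] andi  r0, r3, 8  →  {r0:0, r1:11, r2:8, r3:6, r4:13}
[1] bne  r1, r2, L9  →  {r0:0, r1:11, r2:8, r3:6, r4:13}  ⟨branch taken⟩
[2] sub  r4, r4, r1  →  {r0:0, r1:11, r2:8, r3:6, r4:2}
[9] ori   r3, r4, 5  →  {r0:0, r1:11, r2:8, r3:7, r4:2}
[10] nor  r2, r4, r2  →  {r0:0, r1:11, r2:65525, r3:7, r4:2}
[11] add  r3, r2, r4  →  {r0:0, r1:11, r2:65525, r3:65527, r4:2}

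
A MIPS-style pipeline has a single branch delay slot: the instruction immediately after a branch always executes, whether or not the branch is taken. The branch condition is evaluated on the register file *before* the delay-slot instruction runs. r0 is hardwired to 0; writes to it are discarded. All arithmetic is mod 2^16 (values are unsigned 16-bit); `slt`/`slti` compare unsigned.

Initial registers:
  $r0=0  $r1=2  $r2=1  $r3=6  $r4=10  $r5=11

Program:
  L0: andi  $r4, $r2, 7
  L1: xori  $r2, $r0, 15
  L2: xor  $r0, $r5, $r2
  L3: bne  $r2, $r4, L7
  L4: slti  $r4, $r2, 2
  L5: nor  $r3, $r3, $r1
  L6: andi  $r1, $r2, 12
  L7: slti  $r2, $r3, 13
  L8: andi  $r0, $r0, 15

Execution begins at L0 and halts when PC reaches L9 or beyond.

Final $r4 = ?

#0 andi  $r4, $r2, 7 ; 0/2/1/6/1/11
#1 xori  $r2, $r0, 15 ; 0/2/15/6/1/11
#2 xor  $r0, $r5, $r2 ; 0/2/15/6/1/11
#3 bne  $r2, $r4, L7 ; 0/2/15/6/1/11 ; →target
#4 slti  $r4, $r2, 2 ; 0/2/15/6/0/11
#7 slti  $r2, $r3, 13 ; 0/2/1/6/0/11
#8 andi  $r0, $r0, 15 ; 0/2/1/6/0/11

0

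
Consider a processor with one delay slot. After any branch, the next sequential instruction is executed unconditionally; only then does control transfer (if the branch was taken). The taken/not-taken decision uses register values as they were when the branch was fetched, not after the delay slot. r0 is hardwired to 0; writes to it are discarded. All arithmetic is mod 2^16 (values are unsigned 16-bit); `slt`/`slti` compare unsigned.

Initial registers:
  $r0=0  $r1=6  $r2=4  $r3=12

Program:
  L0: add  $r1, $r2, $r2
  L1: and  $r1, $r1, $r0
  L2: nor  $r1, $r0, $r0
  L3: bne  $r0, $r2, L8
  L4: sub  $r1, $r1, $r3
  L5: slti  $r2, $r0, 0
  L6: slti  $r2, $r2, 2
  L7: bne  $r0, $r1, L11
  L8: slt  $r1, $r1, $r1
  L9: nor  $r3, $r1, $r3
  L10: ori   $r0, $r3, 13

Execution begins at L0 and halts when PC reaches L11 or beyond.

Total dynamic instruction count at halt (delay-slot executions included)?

8

PC=0  add  $r1, $r2, $r2     | $r0=0 $r1=8 $r2=4 $r3=12
PC=1  and  $r1, $r1, $r0     | $r0=0 $r1=0 $r2=4 $r3=12
PC=2  nor  $r1, $r0, $r0     | $r0=0 $r1=65535 $r2=4 $r3=12
PC=3  bne  $r0, $r2, L8      | $r0=0 $r1=65535 $r2=4 $r3=12  [TAKEN]
PC=4  sub  $r1, $r1, $r3     | $r0=0 $r1=65523 $r2=4 $r3=12
PC=8  slt  $r1, $r1, $r1     | $r0=0 $r1=0 $r2=4 $r3=12
PC=9  nor  $r3, $r1, $r3     | $r0=0 $r1=0 $r2=4 $r3=65523
PC=10 ori   $r0, $r3, 13     | $r0=0 $r1=0 $r2=4 $r3=65523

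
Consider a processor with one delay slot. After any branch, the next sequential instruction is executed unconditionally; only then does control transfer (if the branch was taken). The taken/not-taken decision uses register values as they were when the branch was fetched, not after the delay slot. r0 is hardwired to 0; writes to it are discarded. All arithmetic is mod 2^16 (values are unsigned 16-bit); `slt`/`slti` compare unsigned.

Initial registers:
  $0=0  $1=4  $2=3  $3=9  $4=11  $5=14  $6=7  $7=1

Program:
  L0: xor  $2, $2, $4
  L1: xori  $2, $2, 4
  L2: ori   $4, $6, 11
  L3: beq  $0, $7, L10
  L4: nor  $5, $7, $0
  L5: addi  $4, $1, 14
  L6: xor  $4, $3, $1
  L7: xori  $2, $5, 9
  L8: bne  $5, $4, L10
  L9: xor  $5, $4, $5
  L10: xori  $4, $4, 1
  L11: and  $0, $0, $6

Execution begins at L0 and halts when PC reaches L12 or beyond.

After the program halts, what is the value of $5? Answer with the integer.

65523

  step pc=0: xor  $2, $2, $4  regs=(0,4,8,9,11,14,7,1)
  step pc=1: xori  $2, $2, 4  regs=(0,4,12,9,11,14,7,1)
  step pc=2: ori   $4, $6, 11  regs=(0,4,12,9,15,14,7,1)
  step pc=3: beq  $0, $7, L10  cond=F  regs=(0,4,12,9,15,14,7,1)
  step pc=4: nor  $5, $7, $0  regs=(0,4,12,9,15,65534,7,1)
  step pc=5: addi  $4, $1, 14  regs=(0,4,12,9,18,65534,7,1)
  step pc=6: xor  $4, $3, $1  regs=(0,4,12,9,13,65534,7,1)
  step pc=7: xori  $2, $5, 9  regs=(0,4,65527,9,13,65534,7,1)
  step pc=8: bne  $5, $4, L10  cond=T  regs=(0,4,65527,9,13,65534,7,1)
  step pc=9: xor  $5, $4, $5  regs=(0,4,65527,9,13,65523,7,1)
  step pc=10: xori  $4, $4, 1  regs=(0,4,65527,9,12,65523,7,1)
  step pc=11: and  $0, $0, $6  regs=(0,4,65527,9,12,65523,7,1)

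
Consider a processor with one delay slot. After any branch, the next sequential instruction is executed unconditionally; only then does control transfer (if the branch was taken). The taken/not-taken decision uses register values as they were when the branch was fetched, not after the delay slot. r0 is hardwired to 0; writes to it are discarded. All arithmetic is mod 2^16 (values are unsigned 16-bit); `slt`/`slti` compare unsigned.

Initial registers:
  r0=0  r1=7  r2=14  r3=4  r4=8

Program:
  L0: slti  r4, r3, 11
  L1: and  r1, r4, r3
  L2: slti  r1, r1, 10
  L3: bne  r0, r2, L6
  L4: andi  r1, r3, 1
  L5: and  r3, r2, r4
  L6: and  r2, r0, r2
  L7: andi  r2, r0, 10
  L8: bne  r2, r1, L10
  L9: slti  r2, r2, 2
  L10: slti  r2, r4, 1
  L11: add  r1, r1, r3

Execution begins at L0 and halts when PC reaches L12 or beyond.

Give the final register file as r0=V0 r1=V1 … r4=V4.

[0] slti  r4, r3, 11  →  {r0:0, r1:7, r2:14, r3:4, r4:1}
[1] and  r1, r4, r3  →  {r0:0, r1:0, r2:14, r3:4, r4:1}
[2] slti  r1, r1, 10  →  {r0:0, r1:1, r2:14, r3:4, r4:1}
[3] bne  r0, r2, L6  →  {r0:0, r1:1, r2:14, r3:4, r4:1}  ⟨branch taken⟩
[4] andi  r1, r3, 1  →  {r0:0, r1:0, r2:14, r3:4, r4:1}
[6] and  r2, r0, r2  →  {r0:0, r1:0, r2:0, r3:4, r4:1}
[7] andi  r2, r0, 10  →  {r0:0, r1:0, r2:0, r3:4, r4:1}
[8] bne  r2, r1, L10  →  {r0:0, r1:0, r2:0, r3:4, r4:1}  ⟨branch fallthrough⟩
[9] slti  r2, r2, 2  →  {r0:0, r1:0, r2:1, r3:4, r4:1}
[10] slti  r2, r4, 1  →  {r0:0, r1:0, r2:0, r3:4, r4:1}
[11] add  r1, r1, r3  →  {r0:0, r1:4, r2:0, r3:4, r4:1}

r0=0 r1=4 r2=0 r3=4 r4=1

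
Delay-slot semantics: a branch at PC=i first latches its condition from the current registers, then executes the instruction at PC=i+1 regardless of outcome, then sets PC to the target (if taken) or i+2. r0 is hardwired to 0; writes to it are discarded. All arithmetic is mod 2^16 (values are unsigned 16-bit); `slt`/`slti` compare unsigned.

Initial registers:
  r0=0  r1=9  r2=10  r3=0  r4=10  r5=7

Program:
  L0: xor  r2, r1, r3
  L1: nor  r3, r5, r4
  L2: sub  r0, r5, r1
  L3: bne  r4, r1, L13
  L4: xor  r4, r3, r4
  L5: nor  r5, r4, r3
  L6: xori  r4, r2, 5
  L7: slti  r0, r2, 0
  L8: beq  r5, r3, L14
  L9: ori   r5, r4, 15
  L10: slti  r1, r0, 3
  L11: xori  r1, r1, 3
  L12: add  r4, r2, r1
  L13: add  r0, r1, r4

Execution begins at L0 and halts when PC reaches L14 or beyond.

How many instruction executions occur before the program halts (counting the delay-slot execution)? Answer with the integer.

#0 xor  r2, r1, r3 ; 0/9/9/0/10/7
#1 nor  r3, r5, r4 ; 0/9/9/65520/10/7
#2 sub  r0, r5, r1 ; 0/9/9/65520/10/7
#3 bne  r4, r1, L13 ; 0/9/9/65520/10/7 ; →target
#4 xor  r4, r3, r4 ; 0/9/9/65520/65530/7
#13 add  r0, r1, r4 ; 0/9/9/65520/65530/7

6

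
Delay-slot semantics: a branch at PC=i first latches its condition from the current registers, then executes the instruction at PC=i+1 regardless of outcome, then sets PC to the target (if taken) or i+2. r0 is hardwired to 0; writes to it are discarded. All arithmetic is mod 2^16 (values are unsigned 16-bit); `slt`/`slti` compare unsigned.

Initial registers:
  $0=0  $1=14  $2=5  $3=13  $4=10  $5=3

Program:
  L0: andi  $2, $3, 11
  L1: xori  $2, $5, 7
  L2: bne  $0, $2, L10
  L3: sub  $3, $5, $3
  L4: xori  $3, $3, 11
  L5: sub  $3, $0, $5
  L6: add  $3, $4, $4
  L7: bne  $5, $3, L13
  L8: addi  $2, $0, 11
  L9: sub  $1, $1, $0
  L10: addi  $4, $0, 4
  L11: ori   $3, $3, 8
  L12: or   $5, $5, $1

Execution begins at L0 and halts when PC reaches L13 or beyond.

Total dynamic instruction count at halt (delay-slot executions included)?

PC=0  andi  $2, $3, 11       | $0=0 $1=14 $2=9 $3=13 $4=10 $5=3
PC=1  xori  $2, $5, 7        | $0=0 $1=14 $2=4 $3=13 $4=10 $5=3
PC=2  bne  $0, $2, L10       | $0=0 $1=14 $2=4 $3=13 $4=10 $5=3  [TAKEN]
PC=3  sub  $3, $5, $3        | $0=0 $1=14 $2=4 $3=65526 $4=10 $5=3
PC=10 addi  $4, $0, 4        | $0=0 $1=14 $2=4 $3=65526 $4=4 $5=3
PC=11 ori   $3, $3, 8        | $0=0 $1=14 $2=4 $3=65534 $4=4 $5=3
PC=12 or   $5, $5, $1        | $0=0 $1=14 $2=4 $3=65534 $4=4 $5=15

7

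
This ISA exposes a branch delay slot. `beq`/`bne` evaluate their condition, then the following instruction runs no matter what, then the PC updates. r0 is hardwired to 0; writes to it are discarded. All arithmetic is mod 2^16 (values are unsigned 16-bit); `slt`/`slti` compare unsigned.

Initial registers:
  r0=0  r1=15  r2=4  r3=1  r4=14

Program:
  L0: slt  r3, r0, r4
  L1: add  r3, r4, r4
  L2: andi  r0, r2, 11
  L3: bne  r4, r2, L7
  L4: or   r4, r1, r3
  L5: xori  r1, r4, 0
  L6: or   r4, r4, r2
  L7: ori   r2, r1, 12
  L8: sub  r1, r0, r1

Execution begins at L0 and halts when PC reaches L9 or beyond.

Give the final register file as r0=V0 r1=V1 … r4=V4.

r0=0 r1=65521 r2=15 r3=28 r4=31

[0] slt  r3, r0, r4  →  {r0:0, r1:15, r2:4, r3:1, r4:14}
[1] add  r3, r4, r4  →  {r0:0, r1:15, r2:4, r3:28, r4:14}
[2] andi  r0, r2, 11  →  {r0:0, r1:15, r2:4, r3:28, r4:14}
[3] bne  r4, r2, L7  →  {r0:0, r1:15, r2:4, r3:28, r4:14}  ⟨branch taken⟩
[4] or   r4, r1, r3  →  {r0:0, r1:15, r2:4, r3:28, r4:31}
[7] ori   r2, r1, 12  →  {r0:0, r1:15, r2:15, r3:28, r4:31}
[8] sub  r1, r0, r1  →  {r0:0, r1:65521, r2:15, r3:28, r4:31}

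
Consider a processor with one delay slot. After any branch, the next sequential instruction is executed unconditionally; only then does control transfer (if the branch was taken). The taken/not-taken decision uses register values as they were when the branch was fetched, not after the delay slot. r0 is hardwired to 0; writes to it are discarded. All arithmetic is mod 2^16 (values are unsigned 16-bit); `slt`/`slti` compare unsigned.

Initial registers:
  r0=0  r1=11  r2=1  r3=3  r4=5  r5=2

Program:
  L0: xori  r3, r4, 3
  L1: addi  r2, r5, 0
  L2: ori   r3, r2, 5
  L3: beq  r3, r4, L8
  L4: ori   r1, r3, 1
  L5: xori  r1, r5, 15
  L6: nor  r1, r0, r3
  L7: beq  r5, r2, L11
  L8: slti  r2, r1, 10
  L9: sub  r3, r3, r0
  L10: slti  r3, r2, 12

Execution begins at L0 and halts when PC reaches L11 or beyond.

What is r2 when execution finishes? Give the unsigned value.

0

PC=0  xori  r3, r4, 3        | r0=0 r1=11 r2=1 r3=6 r4=5 r5=2
PC=1  addi  r2, r5, 0        | r0=0 r1=11 r2=2 r3=6 r4=5 r5=2
PC=2  ori   r3, r2, 5        | r0=0 r1=11 r2=2 r3=7 r4=5 r5=2
PC=3  beq  r3, r4, L8        | r0=0 r1=11 r2=2 r3=7 r4=5 r5=2  [not taken]
PC=4  ori   r1, r3, 1        | r0=0 r1=7 r2=2 r3=7 r4=5 r5=2
PC=5  xori  r1, r5, 15       | r0=0 r1=13 r2=2 r3=7 r4=5 r5=2
PC=6  nor  r1, r0, r3        | r0=0 r1=65528 r2=2 r3=7 r4=5 r5=2
PC=7  beq  r5, r2, L11       | r0=0 r1=65528 r2=2 r3=7 r4=5 r5=2  [TAKEN]
PC=8  slti  r2, r1, 10       | r0=0 r1=65528 r2=0 r3=7 r4=5 r5=2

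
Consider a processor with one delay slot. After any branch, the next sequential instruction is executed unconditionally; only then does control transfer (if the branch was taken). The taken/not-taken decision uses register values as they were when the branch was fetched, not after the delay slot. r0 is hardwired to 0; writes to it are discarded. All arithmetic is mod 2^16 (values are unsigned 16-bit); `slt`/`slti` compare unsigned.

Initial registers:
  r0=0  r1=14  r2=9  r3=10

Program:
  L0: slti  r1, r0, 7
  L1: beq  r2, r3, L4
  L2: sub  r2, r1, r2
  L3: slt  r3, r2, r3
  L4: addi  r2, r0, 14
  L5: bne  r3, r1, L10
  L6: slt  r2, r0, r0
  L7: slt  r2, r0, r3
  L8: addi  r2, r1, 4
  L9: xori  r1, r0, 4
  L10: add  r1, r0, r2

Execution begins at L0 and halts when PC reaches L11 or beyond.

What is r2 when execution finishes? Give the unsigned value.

0

[0] slti  r1, r0, 7  →  {r0:0, r1:1, r2:9, r3:10}
[1] beq  r2, r3, L4  →  {r0:0, r1:1, r2:9, r3:10}  ⟨branch fallthrough⟩
[2] sub  r2, r1, r2  →  {r0:0, r1:1, r2:65528, r3:10}
[3] slt  r3, r2, r3  →  {r0:0, r1:1, r2:65528, r3:0}
[4] addi  r2, r0, 14  →  {r0:0, r1:1, r2:14, r3:0}
[5] bne  r3, r1, L10  →  {r0:0, r1:1, r2:14, r3:0}  ⟨branch taken⟩
[6] slt  r2, r0, r0  →  {r0:0, r1:1, r2:0, r3:0}
[10] add  r1, r0, r2  →  {r0:0, r1:0, r2:0, r3:0}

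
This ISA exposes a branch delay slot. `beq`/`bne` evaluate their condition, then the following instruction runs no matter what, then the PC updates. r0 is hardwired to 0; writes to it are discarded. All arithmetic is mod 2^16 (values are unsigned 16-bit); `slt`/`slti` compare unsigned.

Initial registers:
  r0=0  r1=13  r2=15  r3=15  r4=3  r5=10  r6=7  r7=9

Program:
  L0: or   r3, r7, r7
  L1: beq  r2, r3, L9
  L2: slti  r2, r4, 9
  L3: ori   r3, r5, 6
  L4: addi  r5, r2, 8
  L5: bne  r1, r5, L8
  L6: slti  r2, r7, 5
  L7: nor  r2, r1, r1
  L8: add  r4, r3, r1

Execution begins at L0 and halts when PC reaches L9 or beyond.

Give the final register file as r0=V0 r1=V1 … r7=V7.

r0=0 r1=13 r2=0 r3=14 r4=27 r5=9 r6=7 r7=9

#0 or   r3, r7, r7 ; 0/13/15/9/3/10/7/9
#1 beq  r2, r3, L9 ; 0/13/15/9/3/10/7/9 ; →fallthru
#2 slti  r2, r4, 9 ; 0/13/1/9/3/10/7/9
#3 ori   r3, r5, 6 ; 0/13/1/14/3/10/7/9
#4 addi  r5, r2, 8 ; 0/13/1/14/3/9/7/9
#5 bne  r1, r5, L8 ; 0/13/1/14/3/9/7/9 ; →target
#6 slti  r2, r7, 5 ; 0/13/0/14/3/9/7/9
#8 add  r4, r3, r1 ; 0/13/0/14/27/9/7/9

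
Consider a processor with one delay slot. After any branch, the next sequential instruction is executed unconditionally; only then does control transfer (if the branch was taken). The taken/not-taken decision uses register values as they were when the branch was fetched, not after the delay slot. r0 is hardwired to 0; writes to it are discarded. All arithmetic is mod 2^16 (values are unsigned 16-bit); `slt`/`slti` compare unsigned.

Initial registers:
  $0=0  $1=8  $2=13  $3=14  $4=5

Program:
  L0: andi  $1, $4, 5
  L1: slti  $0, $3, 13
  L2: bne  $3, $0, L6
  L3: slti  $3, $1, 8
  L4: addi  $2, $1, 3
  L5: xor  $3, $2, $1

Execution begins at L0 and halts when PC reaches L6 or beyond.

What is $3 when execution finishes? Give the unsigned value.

1

PC=0  andi  $1, $4, 5        | $0=0 $1=5 $2=13 $3=14 $4=5
PC=1  slti  $0, $3, 13       | $0=0 $1=5 $2=13 $3=14 $4=5
PC=2  bne  $3, $0, L6        | $0=0 $1=5 $2=13 $3=14 $4=5  [TAKEN]
PC=3  slti  $3, $1, 8        | $0=0 $1=5 $2=13 $3=1 $4=5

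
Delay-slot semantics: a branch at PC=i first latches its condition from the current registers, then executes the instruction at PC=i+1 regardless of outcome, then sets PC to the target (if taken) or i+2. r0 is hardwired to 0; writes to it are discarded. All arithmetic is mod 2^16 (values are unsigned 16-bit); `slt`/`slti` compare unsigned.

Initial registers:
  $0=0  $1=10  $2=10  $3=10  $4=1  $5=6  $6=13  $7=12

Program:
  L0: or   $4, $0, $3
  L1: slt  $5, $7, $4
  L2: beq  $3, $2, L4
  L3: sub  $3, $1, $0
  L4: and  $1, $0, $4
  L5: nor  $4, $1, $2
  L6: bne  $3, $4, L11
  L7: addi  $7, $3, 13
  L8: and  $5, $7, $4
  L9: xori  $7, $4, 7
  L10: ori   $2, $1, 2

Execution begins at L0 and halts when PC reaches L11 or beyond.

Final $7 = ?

23

#0 or   $4, $0, $3 ; 0/10/10/10/10/6/13/12
#1 slt  $5, $7, $4 ; 0/10/10/10/10/0/13/12
#2 beq  $3, $2, L4 ; 0/10/10/10/10/0/13/12 ; →target
#3 sub  $3, $1, $0 ; 0/10/10/10/10/0/13/12
#4 and  $1, $0, $4 ; 0/0/10/10/10/0/13/12
#5 nor  $4, $1, $2 ; 0/0/10/10/65525/0/13/12
#6 bne  $3, $4, L11 ; 0/0/10/10/65525/0/13/12 ; →target
#7 addi  $7, $3, 13 ; 0/0/10/10/65525/0/13/23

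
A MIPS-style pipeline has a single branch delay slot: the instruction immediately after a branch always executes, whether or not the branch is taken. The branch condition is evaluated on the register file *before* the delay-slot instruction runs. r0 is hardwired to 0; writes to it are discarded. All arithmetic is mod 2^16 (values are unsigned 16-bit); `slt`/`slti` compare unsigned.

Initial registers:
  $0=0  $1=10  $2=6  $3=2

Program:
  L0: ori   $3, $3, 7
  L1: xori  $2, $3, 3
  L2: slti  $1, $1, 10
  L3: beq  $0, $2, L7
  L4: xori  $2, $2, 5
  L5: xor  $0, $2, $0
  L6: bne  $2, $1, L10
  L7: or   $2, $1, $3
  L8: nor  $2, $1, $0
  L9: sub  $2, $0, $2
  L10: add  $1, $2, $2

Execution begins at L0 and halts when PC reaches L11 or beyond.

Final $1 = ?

14

#0 ori   $3, $3, 7 ; 0/10/6/7
#1 xori  $2, $3, 3 ; 0/10/4/7
#2 slti  $1, $1, 10 ; 0/0/4/7
#3 beq  $0, $2, L7 ; 0/0/4/7 ; →fallthru
#4 xori  $2, $2, 5 ; 0/0/1/7
#5 xor  $0, $2, $0 ; 0/0/1/7
#6 bne  $2, $1, L10 ; 0/0/1/7 ; →target
#7 or   $2, $1, $3 ; 0/0/7/7
#10 add  $1, $2, $2 ; 0/14/7/7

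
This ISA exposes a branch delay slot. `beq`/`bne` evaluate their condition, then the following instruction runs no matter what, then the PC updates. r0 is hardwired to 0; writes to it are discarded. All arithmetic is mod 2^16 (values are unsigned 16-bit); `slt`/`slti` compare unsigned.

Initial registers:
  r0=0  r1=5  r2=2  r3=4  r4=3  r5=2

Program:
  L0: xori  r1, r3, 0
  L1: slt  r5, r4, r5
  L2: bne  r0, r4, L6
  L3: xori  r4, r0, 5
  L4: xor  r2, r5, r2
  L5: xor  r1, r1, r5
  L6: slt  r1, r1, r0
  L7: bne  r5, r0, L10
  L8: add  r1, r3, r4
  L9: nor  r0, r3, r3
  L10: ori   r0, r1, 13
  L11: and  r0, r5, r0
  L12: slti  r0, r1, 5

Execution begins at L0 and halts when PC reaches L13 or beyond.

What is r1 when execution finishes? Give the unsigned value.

9

#0 xori  r1, r3, 0 ; 0/4/2/4/3/2
#1 slt  r5, r4, r5 ; 0/4/2/4/3/0
#2 bne  r0, r4, L6 ; 0/4/2/4/3/0 ; →target
#3 xori  r4, r0, 5 ; 0/4/2/4/5/0
#6 slt  r1, r1, r0 ; 0/0/2/4/5/0
#7 bne  r5, r0, L10 ; 0/0/2/4/5/0 ; →fallthru
#8 add  r1, r3, r4 ; 0/9/2/4/5/0
#9 nor  r0, r3, r3 ; 0/9/2/4/5/0
#10 ori   r0, r1, 13 ; 0/9/2/4/5/0
#11 and  r0, r5, r0 ; 0/9/2/4/5/0
#12 slti  r0, r1, 5 ; 0/9/2/4/5/0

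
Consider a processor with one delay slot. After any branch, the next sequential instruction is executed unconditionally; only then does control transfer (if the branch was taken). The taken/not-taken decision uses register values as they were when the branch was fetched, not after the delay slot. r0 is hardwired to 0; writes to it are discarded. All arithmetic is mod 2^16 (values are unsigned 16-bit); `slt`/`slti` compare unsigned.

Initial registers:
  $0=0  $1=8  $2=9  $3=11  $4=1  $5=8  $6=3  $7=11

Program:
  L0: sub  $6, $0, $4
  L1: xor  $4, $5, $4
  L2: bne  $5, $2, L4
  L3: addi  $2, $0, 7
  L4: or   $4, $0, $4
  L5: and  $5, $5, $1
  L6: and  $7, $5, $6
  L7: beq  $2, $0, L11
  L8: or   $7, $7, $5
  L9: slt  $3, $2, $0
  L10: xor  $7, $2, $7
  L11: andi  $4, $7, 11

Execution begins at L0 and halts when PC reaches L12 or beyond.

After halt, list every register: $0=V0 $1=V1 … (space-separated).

PC=0  sub  $6, $0, $4        | $0=0 $1=8 $2=9 $3=11 $4=1 $5=8 $6=65535 $7=11
PC=1  xor  $4, $5, $4        | $0=0 $1=8 $2=9 $3=11 $4=9 $5=8 $6=65535 $7=11
PC=2  bne  $5, $2, L4        | $0=0 $1=8 $2=9 $3=11 $4=9 $5=8 $6=65535 $7=11  [TAKEN]
PC=3  addi  $2, $0, 7        | $0=0 $1=8 $2=7 $3=11 $4=9 $5=8 $6=65535 $7=11
PC=4  or   $4, $0, $4        | $0=0 $1=8 $2=7 $3=11 $4=9 $5=8 $6=65535 $7=11
PC=5  and  $5, $5, $1        | $0=0 $1=8 $2=7 $3=11 $4=9 $5=8 $6=65535 $7=11
PC=6  and  $7, $5, $6        | $0=0 $1=8 $2=7 $3=11 $4=9 $5=8 $6=65535 $7=8
PC=7  beq  $2, $0, L11       | $0=0 $1=8 $2=7 $3=11 $4=9 $5=8 $6=65535 $7=8  [not taken]
PC=8  or   $7, $7, $5        | $0=0 $1=8 $2=7 $3=11 $4=9 $5=8 $6=65535 $7=8
PC=9  slt  $3, $2, $0        | $0=0 $1=8 $2=7 $3=0 $4=9 $5=8 $6=65535 $7=8
PC=10 xor  $7, $2, $7        | $0=0 $1=8 $2=7 $3=0 $4=9 $5=8 $6=65535 $7=15
PC=11 andi  $4, $7, 11       | $0=0 $1=8 $2=7 $3=0 $4=11 $5=8 $6=65535 $7=15

$0=0 $1=8 $2=7 $3=0 $4=11 $5=8 $6=65535 $7=15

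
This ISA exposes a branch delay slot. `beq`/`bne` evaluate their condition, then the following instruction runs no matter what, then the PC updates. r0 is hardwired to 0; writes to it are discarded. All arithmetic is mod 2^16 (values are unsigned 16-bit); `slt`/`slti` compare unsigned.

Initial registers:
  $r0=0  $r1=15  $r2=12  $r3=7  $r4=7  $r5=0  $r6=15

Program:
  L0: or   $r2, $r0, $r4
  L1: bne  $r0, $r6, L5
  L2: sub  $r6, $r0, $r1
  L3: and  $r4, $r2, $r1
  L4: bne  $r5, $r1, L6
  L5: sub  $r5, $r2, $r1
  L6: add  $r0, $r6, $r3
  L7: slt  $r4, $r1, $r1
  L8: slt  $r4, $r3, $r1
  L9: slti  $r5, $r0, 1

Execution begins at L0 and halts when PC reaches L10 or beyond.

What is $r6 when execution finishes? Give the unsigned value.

  step pc=0: or   $r2, $r0, $r4  regs=(0,15,7,7,7,0,15)
  step pc=1: bne  $r0, $r6, L5  cond=T  regs=(0,15,7,7,7,0,15)
  step pc=2: sub  $r6, $r0, $r1  regs=(0,15,7,7,7,0,65521)
  step pc=5: sub  $r5, $r2, $r1  regs=(0,15,7,7,7,65528,65521)
  step pc=6: add  $r0, $r6, $r3  regs=(0,15,7,7,7,65528,65521)
  step pc=7: slt  $r4, $r1, $r1  regs=(0,15,7,7,0,65528,65521)
  step pc=8: slt  $r4, $r3, $r1  regs=(0,15,7,7,1,65528,65521)
  step pc=9: slti  $r5, $r0, 1  regs=(0,15,7,7,1,1,65521)

65521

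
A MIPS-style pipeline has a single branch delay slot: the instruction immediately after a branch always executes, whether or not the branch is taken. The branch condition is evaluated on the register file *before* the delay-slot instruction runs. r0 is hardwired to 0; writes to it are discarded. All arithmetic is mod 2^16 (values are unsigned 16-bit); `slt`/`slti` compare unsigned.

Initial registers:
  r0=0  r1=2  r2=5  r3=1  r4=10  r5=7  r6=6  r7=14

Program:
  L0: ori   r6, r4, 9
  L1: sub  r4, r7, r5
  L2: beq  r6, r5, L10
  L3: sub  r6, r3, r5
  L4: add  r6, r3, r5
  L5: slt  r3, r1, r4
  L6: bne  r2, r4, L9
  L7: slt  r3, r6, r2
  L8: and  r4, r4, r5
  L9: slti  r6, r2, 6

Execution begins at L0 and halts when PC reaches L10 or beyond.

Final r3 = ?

#0 ori   r6, r4, 9 ; 0/2/5/1/10/7/11/14
#1 sub  r4, r7, r5 ; 0/2/5/1/7/7/11/14
#2 beq  r6, r5, L10 ; 0/2/5/1/7/7/11/14 ; →fallthru
#3 sub  r6, r3, r5 ; 0/2/5/1/7/7/65530/14
#4 add  r6, r3, r5 ; 0/2/5/1/7/7/8/14
#5 slt  r3, r1, r4 ; 0/2/5/1/7/7/8/14
#6 bne  r2, r4, L9 ; 0/2/5/1/7/7/8/14 ; →target
#7 slt  r3, r6, r2 ; 0/2/5/0/7/7/8/14
#9 slti  r6, r2, 6 ; 0/2/5/0/7/7/1/14

0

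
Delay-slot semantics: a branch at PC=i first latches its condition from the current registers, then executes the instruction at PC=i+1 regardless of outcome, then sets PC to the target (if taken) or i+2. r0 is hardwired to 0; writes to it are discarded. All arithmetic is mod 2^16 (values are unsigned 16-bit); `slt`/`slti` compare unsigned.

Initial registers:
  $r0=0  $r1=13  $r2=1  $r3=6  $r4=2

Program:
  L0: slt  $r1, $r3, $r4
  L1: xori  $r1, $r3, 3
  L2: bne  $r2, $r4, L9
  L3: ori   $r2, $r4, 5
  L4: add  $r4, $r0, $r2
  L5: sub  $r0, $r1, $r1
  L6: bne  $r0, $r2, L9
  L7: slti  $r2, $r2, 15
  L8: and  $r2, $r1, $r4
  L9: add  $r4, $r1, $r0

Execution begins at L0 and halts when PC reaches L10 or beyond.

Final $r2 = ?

PC=0  slt  $r1, $r3, $r4     | $r0=0 $r1=0 $r2=1 $r3=6 $r4=2
PC=1  xori  $r1, $r3, 3      | $r0=0 $r1=5 $r2=1 $r3=6 $r4=2
PC=2  bne  $r2, $r4, L9      | $r0=0 $r1=5 $r2=1 $r3=6 $r4=2  [TAKEN]
PC=3  ori   $r2, $r4, 5      | $r0=0 $r1=5 $r2=7 $r3=6 $r4=2
PC=9  add  $r4, $r1, $r0     | $r0=0 $r1=5 $r2=7 $r3=6 $r4=5

7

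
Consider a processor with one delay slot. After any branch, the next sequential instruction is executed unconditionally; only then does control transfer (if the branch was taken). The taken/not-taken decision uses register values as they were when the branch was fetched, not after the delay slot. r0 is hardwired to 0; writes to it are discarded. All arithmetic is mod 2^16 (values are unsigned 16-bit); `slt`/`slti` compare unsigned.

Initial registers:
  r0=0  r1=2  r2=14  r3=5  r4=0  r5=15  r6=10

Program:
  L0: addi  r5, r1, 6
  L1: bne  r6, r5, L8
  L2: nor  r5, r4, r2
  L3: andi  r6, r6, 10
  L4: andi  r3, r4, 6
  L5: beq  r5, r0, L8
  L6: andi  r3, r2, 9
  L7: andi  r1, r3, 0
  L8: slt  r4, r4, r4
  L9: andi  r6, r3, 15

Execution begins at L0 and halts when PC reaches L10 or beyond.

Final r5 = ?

65521

  step pc=0: addi  r5, r1, 6  regs=(0,2,14,5,0,8,10)
  step pc=1: bne  r6, r5, L8  cond=T  regs=(0,2,14,5,0,8,10)
  step pc=2: nor  r5, r4, r2  regs=(0,2,14,5,0,65521,10)
  step pc=8: slt  r4, r4, r4  regs=(0,2,14,5,0,65521,10)
  step pc=9: andi  r6, r3, 15  regs=(0,2,14,5,0,65521,5)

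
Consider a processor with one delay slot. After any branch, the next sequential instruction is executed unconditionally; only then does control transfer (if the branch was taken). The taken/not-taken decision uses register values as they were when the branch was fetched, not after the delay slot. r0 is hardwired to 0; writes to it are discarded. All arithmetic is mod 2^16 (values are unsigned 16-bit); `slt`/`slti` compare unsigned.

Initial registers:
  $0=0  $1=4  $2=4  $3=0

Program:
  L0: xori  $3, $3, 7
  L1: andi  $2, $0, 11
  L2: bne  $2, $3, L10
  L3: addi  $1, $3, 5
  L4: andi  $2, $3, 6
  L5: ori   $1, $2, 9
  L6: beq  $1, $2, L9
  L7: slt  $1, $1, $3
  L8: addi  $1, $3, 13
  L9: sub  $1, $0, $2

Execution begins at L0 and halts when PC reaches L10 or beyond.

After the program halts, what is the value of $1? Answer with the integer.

[0] xori  $3, $3, 7  →  {$0:0, $1:4, $2:4, $3:7}
[1] andi  $2, $0, 11  →  {$0:0, $1:4, $2:0, $3:7}
[2] bne  $2, $3, L10  →  {$0:0, $1:4, $2:0, $3:7}  ⟨branch taken⟩
[3] addi  $1, $3, 5  →  {$0:0, $1:12, $2:0, $3:7}

12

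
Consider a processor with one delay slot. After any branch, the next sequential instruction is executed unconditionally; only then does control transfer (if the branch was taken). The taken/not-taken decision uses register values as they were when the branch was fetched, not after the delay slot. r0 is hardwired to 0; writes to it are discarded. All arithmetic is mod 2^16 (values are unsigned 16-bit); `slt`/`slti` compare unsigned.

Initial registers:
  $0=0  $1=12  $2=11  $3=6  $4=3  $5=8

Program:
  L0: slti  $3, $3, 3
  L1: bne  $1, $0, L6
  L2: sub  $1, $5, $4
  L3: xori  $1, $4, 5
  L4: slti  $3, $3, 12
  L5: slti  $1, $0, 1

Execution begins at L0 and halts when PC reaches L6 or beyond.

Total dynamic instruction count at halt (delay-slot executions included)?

  step pc=0: slti  $3, $3, 3  regs=(0,12,11,0,3,8)
  step pc=1: bne  $1, $0, L6  cond=T  regs=(0,12,11,0,3,8)
  step pc=2: sub  $1, $5, $4  regs=(0,5,11,0,3,8)

3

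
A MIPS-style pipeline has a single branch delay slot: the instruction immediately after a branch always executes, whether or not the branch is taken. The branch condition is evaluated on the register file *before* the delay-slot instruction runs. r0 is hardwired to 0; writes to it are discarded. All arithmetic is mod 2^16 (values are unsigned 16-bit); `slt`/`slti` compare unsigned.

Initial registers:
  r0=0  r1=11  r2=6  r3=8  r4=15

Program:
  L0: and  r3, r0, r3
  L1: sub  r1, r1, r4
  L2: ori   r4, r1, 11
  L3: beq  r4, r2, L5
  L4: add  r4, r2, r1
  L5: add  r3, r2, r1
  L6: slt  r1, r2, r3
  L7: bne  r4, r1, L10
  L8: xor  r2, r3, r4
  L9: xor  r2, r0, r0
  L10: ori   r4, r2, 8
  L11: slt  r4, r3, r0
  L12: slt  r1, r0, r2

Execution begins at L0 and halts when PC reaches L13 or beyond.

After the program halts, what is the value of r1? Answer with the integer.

0

  step pc=0: and  r3, r0, r3  regs=(0,11,6,0,15)
  step pc=1: sub  r1, r1, r4  regs=(0,65532,6,0,15)
  step pc=2: ori   r4, r1, 11  regs=(0,65532,6,0,65535)
  step pc=3: beq  r4, r2, L5  cond=F  regs=(0,65532,6,0,65535)
  step pc=4: add  r4, r2, r1  regs=(0,65532,6,0,2)
  step pc=5: add  r3, r2, r1  regs=(0,65532,6,2,2)
  step pc=6: slt  r1, r2, r3  regs=(0,0,6,2,2)
  step pc=7: bne  r4, r1, L10  cond=T  regs=(0,0,6,2,2)
  step pc=8: xor  r2, r3, r4  regs=(0,0,0,2,2)
  step pc=10: ori   r4, r2, 8  regs=(0,0,0,2,8)
  step pc=11: slt  r4, r3, r0  regs=(0,0,0,2,0)
  step pc=12: slt  r1, r0, r2  regs=(0,0,0,2,0)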